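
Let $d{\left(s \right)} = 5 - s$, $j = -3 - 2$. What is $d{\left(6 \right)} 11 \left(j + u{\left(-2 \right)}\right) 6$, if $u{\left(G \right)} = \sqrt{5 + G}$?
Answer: $330 - 66 \sqrt{3} \approx 215.68$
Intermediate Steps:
$j = -5$
$d{\left(6 \right)} 11 \left(j + u{\left(-2 \right)}\right) 6 = \left(5 - 6\right) 11 \left(-5 + \sqrt{5 - 2}\right) 6 = \left(5 - 6\right) 11 \left(-5 + \sqrt{3}\right) 6 = \left(-1\right) 11 \left(-30 + 6 \sqrt{3}\right) = - 11 \left(-30 + 6 \sqrt{3}\right) = 330 - 66 \sqrt{3}$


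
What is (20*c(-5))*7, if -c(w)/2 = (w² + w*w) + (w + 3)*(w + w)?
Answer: -19600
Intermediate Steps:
c(w) = -4*w² - 4*w*(3 + w) (c(w) = -2*((w² + w*w) + (w + 3)*(w + w)) = -2*((w² + w²) + (3 + w)*(2*w)) = -2*(2*w² + 2*w*(3 + w)) = -4*w² - 4*w*(3 + w))
(20*c(-5))*7 = (20*(-4*(-5)*(3 + 2*(-5))))*7 = (20*(-4*(-5)*(3 - 10)))*7 = (20*(-4*(-5)*(-7)))*7 = (20*(-140))*7 = -2800*7 = -19600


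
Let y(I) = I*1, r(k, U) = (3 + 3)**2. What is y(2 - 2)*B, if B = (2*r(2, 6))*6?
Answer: 0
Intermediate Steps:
r(k, U) = 36 (r(k, U) = 6**2 = 36)
y(I) = I
B = 432 (B = (2*36)*6 = 72*6 = 432)
y(2 - 2)*B = (2 - 2)*432 = 0*432 = 0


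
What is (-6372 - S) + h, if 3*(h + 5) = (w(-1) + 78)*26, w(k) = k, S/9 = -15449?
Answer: 399994/3 ≈ 1.3333e+5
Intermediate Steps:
S = -139041 (S = 9*(-15449) = -139041)
h = 1987/3 (h = -5 + ((-1 + 78)*26)/3 = -5 + (77*26)/3 = -5 + (⅓)*2002 = -5 + 2002/3 = 1987/3 ≈ 662.33)
(-6372 - S) + h = (-6372 - 1*(-139041)) + 1987/3 = (-6372 + 139041) + 1987/3 = 132669 + 1987/3 = 399994/3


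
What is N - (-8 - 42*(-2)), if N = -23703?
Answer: -23779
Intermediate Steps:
N - (-8 - 42*(-2)) = -23703 - (-8 - 42*(-2)) = -23703 - (-8 + 84) = -23703 - 1*76 = -23703 - 76 = -23779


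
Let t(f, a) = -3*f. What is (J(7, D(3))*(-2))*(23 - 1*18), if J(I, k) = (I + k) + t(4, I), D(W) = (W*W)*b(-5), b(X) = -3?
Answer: 320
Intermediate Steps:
D(W) = -3*W**2 (D(W) = (W*W)*(-3) = W**2*(-3) = -3*W**2)
J(I, k) = -12 + I + k (J(I, k) = (I + k) - 3*4 = (I + k) - 12 = -12 + I + k)
(J(7, D(3))*(-2))*(23 - 1*18) = ((-12 + 7 - 3*3**2)*(-2))*(23 - 1*18) = ((-12 + 7 - 3*9)*(-2))*(23 - 18) = ((-12 + 7 - 27)*(-2))*5 = -32*(-2)*5 = 64*5 = 320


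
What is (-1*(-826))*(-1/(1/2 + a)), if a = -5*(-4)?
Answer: -1652/41 ≈ -40.293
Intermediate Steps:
a = 20
(-1*(-826))*(-1/(1/2 + a)) = (-1*(-826))*(-1/(1/2 + 20)) = 826*(-1/(1/2 + 20)) = 826*(-1/41/2) = 826*(-1*2/41) = 826*(-2/41) = -1652/41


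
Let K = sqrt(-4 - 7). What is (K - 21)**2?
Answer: (21 - I*sqrt(11))**2 ≈ 430.0 - 139.3*I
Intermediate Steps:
K = I*sqrt(11) (K = sqrt(-11) = I*sqrt(11) ≈ 3.3166*I)
(K - 21)**2 = (I*sqrt(11) - 21)**2 = (-21 + I*sqrt(11))**2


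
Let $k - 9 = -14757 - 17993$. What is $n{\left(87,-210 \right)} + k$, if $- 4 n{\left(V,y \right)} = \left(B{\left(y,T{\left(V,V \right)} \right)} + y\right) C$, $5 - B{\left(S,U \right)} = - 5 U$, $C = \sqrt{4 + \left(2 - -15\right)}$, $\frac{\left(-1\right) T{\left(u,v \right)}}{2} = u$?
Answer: $-32741 + \frac{1075 \sqrt{21}}{4} \approx -31509.0$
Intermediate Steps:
$T{\left(u,v \right)} = - 2 u$
$C = \sqrt{21}$ ($C = \sqrt{4 + \left(2 + 15\right)} = \sqrt{4 + 17} = \sqrt{21} \approx 4.5826$)
$k = -32741$ ($k = 9 - 32750 = -32741$)
$B{\left(S,U \right)} = 5 + 5 U$ ($B{\left(S,U \right)} = 5 - - 5 U = 5 + 5 U$)
$n{\left(V,y \right)} = - \frac{\sqrt{21} \left(5 + y - 10 V\right)}{4}$ ($n{\left(V,y \right)} = - \frac{\left(\left(5 + 5 \left(- 2 V\right)\right) + y\right) \sqrt{21}}{4} = - \frac{\left(\left(5 - 10 V\right) + y\right) \sqrt{21}}{4} = - \frac{\left(5 + y - 10 V\right) \sqrt{21}}{4} = - \frac{\sqrt{21} \left(5 + y - 10 V\right)}{4}$)
$n{\left(87,-210 \right)} + k = \frac{\sqrt{21} \left(-5 - -210 + 10 \cdot 87\right)}{4} - 32741 = \frac{\sqrt{21} \left(-5 + 210 + 870\right)}{4} - 32741 = \frac{1}{4} \sqrt{21} \cdot 1075 - 32741 = \frac{1075 \sqrt{21}}{4} - 32741 = -32741 + \frac{1075 \sqrt{21}}{4}$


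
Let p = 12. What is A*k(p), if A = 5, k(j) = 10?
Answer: 50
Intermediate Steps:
A*k(p) = 5*10 = 50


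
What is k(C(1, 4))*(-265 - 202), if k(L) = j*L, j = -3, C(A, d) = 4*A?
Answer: 5604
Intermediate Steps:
k(L) = -3*L
k(C(1, 4))*(-265 - 202) = (-12)*(-265 - 202) = -3*4*(-467) = -12*(-467) = 5604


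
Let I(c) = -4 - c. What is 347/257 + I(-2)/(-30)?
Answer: 5462/3855 ≈ 1.4169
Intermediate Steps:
347/257 + I(-2)/(-30) = 347/257 + (-4 - 1*(-2))/(-30) = 347*(1/257) + (-4 + 2)*(-1/30) = 347/257 - 2*(-1/30) = 347/257 + 1/15 = 5462/3855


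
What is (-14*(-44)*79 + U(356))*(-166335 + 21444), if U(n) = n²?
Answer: -25413881400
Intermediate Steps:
(-14*(-44)*79 + U(356))*(-166335 + 21444) = (-14*(-44)*79 + 356²)*(-166335 + 21444) = (616*79 + 126736)*(-144891) = (48664 + 126736)*(-144891) = 175400*(-144891) = -25413881400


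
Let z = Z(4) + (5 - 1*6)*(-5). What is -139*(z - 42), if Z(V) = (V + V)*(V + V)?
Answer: -3753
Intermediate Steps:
Z(V) = 4*V² (Z(V) = (2*V)*(2*V) = 4*V²)
z = 69 (z = 4*4² + (5 - 1*6)*(-5) = 4*16 + (5 - 6)*(-5) = 64 - 1*(-5) = 64 + 5 = 69)
-139*(z - 42) = -139*(69 - 42) = -139*27 = -3753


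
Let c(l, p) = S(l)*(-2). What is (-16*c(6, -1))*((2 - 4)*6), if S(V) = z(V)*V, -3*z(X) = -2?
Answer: -1536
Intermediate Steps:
z(X) = 2/3 (z(X) = -1/3*(-2) = 2/3)
S(V) = 2*V/3
c(l, p) = -4*l/3 (c(l, p) = (2*l/3)*(-2) = -4*l/3)
(-16*c(6, -1))*((2 - 4)*6) = (-(-64)*6/3)*((2 - 4)*6) = (-16*(-8))*(-2*6) = 128*(-12) = -1536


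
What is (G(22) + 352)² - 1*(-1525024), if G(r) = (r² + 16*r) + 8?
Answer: 2955440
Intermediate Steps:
G(r) = 8 + r² + 16*r
(G(22) + 352)² - 1*(-1525024) = ((8 + 22² + 16*22) + 352)² - 1*(-1525024) = ((8 + 484 + 352) + 352)² + 1525024 = (844 + 352)² + 1525024 = 1196² + 1525024 = 1430416 + 1525024 = 2955440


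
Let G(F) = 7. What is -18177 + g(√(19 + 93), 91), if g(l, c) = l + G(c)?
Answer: -18170 + 4*√7 ≈ -18159.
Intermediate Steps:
g(l, c) = 7 + l (g(l, c) = l + 7 = 7 + l)
-18177 + g(√(19 + 93), 91) = -18177 + (7 + √(19 + 93)) = -18177 + (7 + √112) = -18177 + (7 + 4*√7) = -18170 + 4*√7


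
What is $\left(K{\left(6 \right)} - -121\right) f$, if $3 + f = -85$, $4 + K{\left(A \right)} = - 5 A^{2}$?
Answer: $5544$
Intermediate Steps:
$K{\left(A \right)} = -4 - 5 A^{2}$
$f = -88$ ($f = -3 - 85 = -88$)
$\left(K{\left(6 \right)} - -121\right) f = \left(\left(-4 - 5 \cdot 6^{2}\right) - -121\right) \left(-88\right) = \left(\left(-4 - 180\right) + 121\right) \left(-88\right) = \left(-184 + 121\right) \left(-88\right) = \left(-63\right) \left(-88\right) = 5544$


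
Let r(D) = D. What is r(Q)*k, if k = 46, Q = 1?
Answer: 46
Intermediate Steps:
r(Q)*k = 1*46 = 46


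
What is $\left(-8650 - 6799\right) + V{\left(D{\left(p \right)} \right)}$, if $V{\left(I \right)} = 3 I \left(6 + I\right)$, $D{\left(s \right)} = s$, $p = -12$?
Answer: $-15233$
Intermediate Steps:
$V{\left(I \right)} = 3 I \left(6 + I\right)$
$\left(-8650 - 6799\right) + V{\left(D{\left(p \right)} \right)} = \left(-8650 - 6799\right) + 3 \left(-12\right) \left(6 - 12\right) = -15449 + 3 \left(-12\right) \left(-6\right) = -15449 + 216 = -15233$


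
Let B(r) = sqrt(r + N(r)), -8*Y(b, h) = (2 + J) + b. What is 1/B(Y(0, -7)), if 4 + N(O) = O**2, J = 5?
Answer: -8*I*sqrt(263)/263 ≈ -0.4933*I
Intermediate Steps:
N(O) = -4 + O**2
Y(b, h) = -7/8 - b/8 (Y(b, h) = -((2 + 5) + b)/8 = -(7 + b)/8 = -7/8 - b/8)
B(r) = sqrt(-4 + r + r**2) (B(r) = sqrt(r + (-4 + r**2)) = sqrt(-4 + r + r**2))
1/B(Y(0, -7)) = 1/(sqrt(-4 + (-7/8 - 1/8*0) + (-7/8 - 1/8*0)**2)) = 1/(sqrt(-4 + (-7/8 + 0) + (-7/8 + 0)**2)) = 1/(sqrt(-4 - 7/8 + (-7/8)**2)) = 1/(sqrt(-4 - 7/8 + 49/64)) = 1/(sqrt(-263/64)) = 1/(I*sqrt(263)/8) = -8*I*sqrt(263)/263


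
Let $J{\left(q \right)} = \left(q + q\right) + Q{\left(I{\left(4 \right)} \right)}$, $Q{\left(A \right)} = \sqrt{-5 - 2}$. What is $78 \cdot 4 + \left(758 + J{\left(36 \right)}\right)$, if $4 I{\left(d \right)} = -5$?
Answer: $1142 + i \sqrt{7} \approx 1142.0 + 2.6458 i$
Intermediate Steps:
$I{\left(d \right)} = - \frac{5}{4}$ ($I{\left(d \right)} = \frac{1}{4} \left(-5\right) = - \frac{5}{4}$)
$Q{\left(A \right)} = i \sqrt{7}$ ($Q{\left(A \right)} = \sqrt{-7} = i \sqrt{7}$)
$J{\left(q \right)} = 2 q + i \sqrt{7}$ ($J{\left(q \right)} = \left(q + q\right) + i \sqrt{7} = 2 q + i \sqrt{7}$)
$78 \cdot 4 + \left(758 + J{\left(36 \right)}\right) = 78 \cdot 4 + \left(758 + \left(2 \cdot 36 + i \sqrt{7}\right)\right) = 312 + \left(758 + \left(72 + i \sqrt{7}\right)\right) = 312 + \left(830 + i \sqrt{7}\right) = 1142 + i \sqrt{7}$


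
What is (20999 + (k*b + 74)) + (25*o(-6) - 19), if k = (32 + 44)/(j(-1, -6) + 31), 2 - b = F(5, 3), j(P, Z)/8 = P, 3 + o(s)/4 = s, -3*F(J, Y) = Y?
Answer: 463770/23 ≈ 20164.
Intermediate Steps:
F(J, Y) = -Y/3
o(s) = -12 + 4*s
j(P, Z) = 8*P
b = 3 (b = 2 - (-1)*3/3 = 2 - 1*(-1) = 2 + 1 = 3)
k = 76/23 (k = (32 + 44)/(8*(-1) + 31) = 76/(-8 + 31) = 76/23 ≈ 3.3043)
(20999 + (k*b + 74)) + (25*o(-6) - 19) = (20999 + ((76/23)*3 + 74)) + (25*(-12 + 4*(-6)) - 19) = (20999 + (228/23 + 74)) + (25*(-12 - 24) - 19) = (20999 + 1930/23) + (25*(-36) - 19) = 484907/23 + (-900 - 19) = 484907/23 - 919 = 463770/23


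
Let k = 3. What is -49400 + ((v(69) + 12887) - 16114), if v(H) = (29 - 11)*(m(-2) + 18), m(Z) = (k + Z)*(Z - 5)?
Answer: -52429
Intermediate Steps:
m(Z) = (-5 + Z)*(3 + Z) (m(Z) = (3 + Z)*(Z - 5) = (3 + Z)*(-5 + Z) = (-5 + Z)*(3 + Z))
v(H) = 198 (v(H) = (29 - 11)*((-15 + (-2)² - 2*(-2)) + 18) = 18*((-15 + 4 + 4) + 18) = 18*(-7 + 18) = 18*11 = 198)
-49400 + ((v(69) + 12887) - 16114) = -49400 + ((198 + 12887) - 16114) = -49400 + (13085 - 16114) = -49400 - 3029 = -52429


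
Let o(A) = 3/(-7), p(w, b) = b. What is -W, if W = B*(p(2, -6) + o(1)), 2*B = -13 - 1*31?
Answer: -990/7 ≈ -141.43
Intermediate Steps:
B = -22 (B = (-13 - 1*31)/2 = (-13 - 31)/2 = (1/2)*(-44) = -22)
o(A) = -3/7 (o(A) = 3*(-1/7) = -3/7)
W = 990/7 (W = -22*(-6 - 3/7) = -22*(-45/7) = 990/7 ≈ 141.43)
-W = -1*990/7 = -990/7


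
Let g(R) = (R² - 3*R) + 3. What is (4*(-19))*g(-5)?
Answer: -3268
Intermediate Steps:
g(R) = 3 + R² - 3*R
(4*(-19))*g(-5) = (4*(-19))*(3 + (-5)² - 3*(-5)) = -76*(3 + 25 + 15) = -76*43 = -3268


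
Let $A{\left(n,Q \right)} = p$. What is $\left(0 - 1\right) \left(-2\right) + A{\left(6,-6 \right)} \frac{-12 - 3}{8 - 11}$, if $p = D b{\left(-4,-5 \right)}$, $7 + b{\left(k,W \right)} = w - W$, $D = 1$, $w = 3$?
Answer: $7$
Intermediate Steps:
$b{\left(k,W \right)} = -4 - W$ ($b{\left(k,W \right)} = -7 - \left(-3 + W\right) = -4 - W$)
$p = 1$ ($p = 1 \left(-4 - -5\right) = 1 \left(-4 + 5\right) = 1 \cdot 1 = 1$)
$A{\left(n,Q \right)} = 1$
$\left(0 - 1\right) \left(-2\right) + A{\left(6,-6 \right)} \frac{-12 - 3}{8 - 11} = \left(0 - 1\right) \left(-2\right) + 1 \frac{-12 - 3}{8 - 11} = \left(-1\right) \left(-2\right) + 1 \left(- \frac{15}{-3}\right) = 2 + 1 \left(\left(-15\right) \left(- \frac{1}{3}\right)\right) = 2 + 1 \cdot 5 = 2 + 5 = 7$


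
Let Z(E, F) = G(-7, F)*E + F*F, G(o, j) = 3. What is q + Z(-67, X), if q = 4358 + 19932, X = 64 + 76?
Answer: 43689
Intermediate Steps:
X = 140
q = 24290
Z(E, F) = F**2 + 3*E (Z(E, F) = 3*E + F*F = 3*E + F**2 = F**2 + 3*E)
q + Z(-67, X) = 24290 + (140**2 + 3*(-67)) = 24290 + (19600 - 201) = 24290 + 19399 = 43689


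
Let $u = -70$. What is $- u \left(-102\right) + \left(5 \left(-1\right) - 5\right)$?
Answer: $-7150$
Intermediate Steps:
$- u \left(-102\right) + \left(5 \left(-1\right) - 5\right) = \left(-1\right) \left(-70\right) \left(-102\right) + \left(5 \left(-1\right) - 5\right) = 70 \left(-102\right) - 10 = -7140 - 10 = -7150$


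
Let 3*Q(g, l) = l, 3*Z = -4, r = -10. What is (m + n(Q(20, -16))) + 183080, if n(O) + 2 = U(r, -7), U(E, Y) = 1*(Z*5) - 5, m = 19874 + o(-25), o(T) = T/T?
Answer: 608824/3 ≈ 2.0294e+5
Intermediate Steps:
Z = -4/3 (Z = (⅓)*(-4) = -4/3 ≈ -1.3333)
o(T) = 1
Q(g, l) = l/3
m = 19875 (m = 19874 + 1 = 19875)
U(E, Y) = -35/3 (U(E, Y) = 1*(-4/3*5) - 5 = 1*(-20/3) - 5 = -20/3 - 5 = -35/3)
n(O) = -41/3 (n(O) = -2 - 35/3 = -41/3)
(m + n(Q(20, -16))) + 183080 = (19875 - 41/3) + 183080 = 59584/3 + 183080 = 608824/3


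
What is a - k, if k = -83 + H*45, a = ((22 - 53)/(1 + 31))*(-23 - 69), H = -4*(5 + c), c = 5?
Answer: 15777/8 ≈ 1972.1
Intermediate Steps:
H = -40 (H = -4*(5 + 5) = -4*10 = -40)
a = 713/8 (a = -31/32*(-92) = 713/8 ≈ 89.125)
k = -1883 (k = -83 - 40*45 = -83 - 1800 = -1883)
a - k = 713/8 - 1*(-1883) = 713/8 + 1883 = 15777/8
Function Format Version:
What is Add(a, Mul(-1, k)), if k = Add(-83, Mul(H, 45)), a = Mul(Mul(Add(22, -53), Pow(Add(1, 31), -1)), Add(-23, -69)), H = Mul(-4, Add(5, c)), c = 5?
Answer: Rational(15777, 8) ≈ 1972.1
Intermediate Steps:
H = -40 (H = Mul(-4, Add(5, 5)) = Mul(-4, 10) = -40)
a = Rational(713, 8) (a = Mul(Mul(-31, Pow(32, -1)), -92) = Mul(Mul(-31, Rational(1, 32)), -92) = Mul(Rational(-31, 32), -92) = Rational(713, 8) ≈ 89.125)
k = -1883 (k = Add(-83, Mul(-40, 45)) = Add(-83, -1800) = -1883)
Add(a, Mul(-1, k)) = Add(Rational(713, 8), Mul(-1, -1883)) = Add(Rational(713, 8), 1883) = Rational(15777, 8)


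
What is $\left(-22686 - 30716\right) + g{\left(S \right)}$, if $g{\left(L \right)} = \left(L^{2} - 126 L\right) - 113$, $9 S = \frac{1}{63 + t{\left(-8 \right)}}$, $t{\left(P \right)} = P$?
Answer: $- \frac{13112575244}{245025} \approx -53515.0$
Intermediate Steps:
$S = \frac{1}{495}$ ($S = \frac{1}{9 \left(63 - 8\right)} = \frac{1}{9 \cdot 55} = \frac{1}{9} \cdot \frac{1}{55} = \frac{1}{495} \approx 0.0020202$)
$g{\left(L \right)} = -113 + L^{2} - 126 L$
$\left(-22686 - 30716\right) + g{\left(S \right)} = \left(-22686 - 30716\right) - \left(\frac{6229}{55} - \frac{1}{245025}\right) = -53402 - \frac{27750194}{245025} = - \frac{13112575244}{245025}$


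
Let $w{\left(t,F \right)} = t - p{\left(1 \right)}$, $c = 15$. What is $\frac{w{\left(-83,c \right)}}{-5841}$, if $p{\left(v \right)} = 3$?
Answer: $\frac{86}{5841} \approx 0.014724$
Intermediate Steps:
$w{\left(t,F \right)} = -3 + t$ ($w{\left(t,F \right)} = t - 3 = -3 + t$)
$\frac{w{\left(-83,c \right)}}{-5841} = \frac{-3 - 83}{-5841} = \left(-86\right) \left(- \frac{1}{5841}\right) = \frac{86}{5841}$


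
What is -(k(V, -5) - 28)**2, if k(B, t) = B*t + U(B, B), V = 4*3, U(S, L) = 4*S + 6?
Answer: -1156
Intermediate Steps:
U(S, L) = 6 + 4*S
V = 12
k(B, t) = 6 + 4*B + B*t (k(B, t) = B*t + (6 + 4*B) = 6 + 4*B + B*t)
-(k(V, -5) - 28)**2 = -((6 + 4*12 + 12*(-5)) - 28)**2 = -((6 + 48 - 60) - 28)**2 = -(-6 - 28)**2 = -1*(-34)**2 = -1*1156 = -1156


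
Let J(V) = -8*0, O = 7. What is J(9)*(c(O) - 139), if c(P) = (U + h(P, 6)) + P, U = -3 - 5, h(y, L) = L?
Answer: 0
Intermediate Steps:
U = -8
J(V) = 0
c(P) = -2 + P (c(P) = (-8 + 6) + P = -2 + P)
J(9)*(c(O) - 139) = 0*((-2 + 7) - 139) = 0*(5 - 139) = 0*(-134) = 0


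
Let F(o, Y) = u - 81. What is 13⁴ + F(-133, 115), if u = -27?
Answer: 28453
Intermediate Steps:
F(o, Y) = -108 (F(o, Y) = -27 - 81 = -108)
13⁴ + F(-133, 115) = 13⁴ - 108 = 28561 - 108 = 28453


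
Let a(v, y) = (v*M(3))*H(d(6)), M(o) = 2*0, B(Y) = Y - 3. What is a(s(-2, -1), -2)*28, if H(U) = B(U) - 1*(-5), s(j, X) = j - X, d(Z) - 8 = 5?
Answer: 0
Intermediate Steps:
d(Z) = 13 (d(Z) = 8 + 5 = 13)
B(Y) = -3 + Y
H(U) = 2 + U (H(U) = (-3 + U) - 1*(-5) = (-3 + U) + 5 = 2 + U)
M(o) = 0
a(v, y) = 0 (a(v, y) = (v*0)*(2 + 13) = 0*15 = 0)
a(s(-2, -1), -2)*28 = 0*28 = 0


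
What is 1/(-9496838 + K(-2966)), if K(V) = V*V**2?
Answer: -1/26101861534 ≈ -3.8311e-11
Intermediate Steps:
K(V) = V**3
1/(-9496838 + K(-2966)) = 1/(-9496838 + (-2966)**3) = 1/(-9496838 - 26092364696) = 1/(-26101861534) = -1/26101861534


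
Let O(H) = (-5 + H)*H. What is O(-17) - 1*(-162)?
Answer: 536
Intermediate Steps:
O(H) = H*(-5 + H)
O(-17) - 1*(-162) = -17*(-5 - 17) - 1*(-162) = -17*(-22) + 162 = 374 + 162 = 536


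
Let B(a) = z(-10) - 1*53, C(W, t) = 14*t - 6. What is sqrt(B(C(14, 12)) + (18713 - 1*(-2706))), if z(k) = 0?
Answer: 3*sqrt(2374) ≈ 146.17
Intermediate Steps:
C(W, t) = -6 + 14*t
B(a) = -53 (B(a) = 0 - 1*53 = 0 - 53 = -53)
sqrt(B(C(14, 12)) + (18713 - 1*(-2706))) = sqrt(-53 + (18713 - 1*(-2706))) = sqrt(-53 + (18713 + 2706)) = sqrt(-53 + 21419) = sqrt(21366) = 3*sqrt(2374)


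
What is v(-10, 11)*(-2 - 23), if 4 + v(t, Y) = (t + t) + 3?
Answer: 525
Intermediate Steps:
v(t, Y) = -1 + 2*t (v(t, Y) = -4 + ((t + t) + 3) = -4 + (2*t + 3) = -4 + (3 + 2*t) = -1 + 2*t)
v(-10, 11)*(-2 - 23) = (-1 + 2*(-10))*(-2 - 23) = (-1 - 20)*(-25) = -21*(-25) = 525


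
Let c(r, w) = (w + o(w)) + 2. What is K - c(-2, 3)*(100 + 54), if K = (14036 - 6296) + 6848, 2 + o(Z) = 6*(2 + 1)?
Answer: 11354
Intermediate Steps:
o(Z) = 16 (o(Z) = -2 + 6*(2 + 1) = -2 + 6*3 = -2 + 18 = 16)
c(r, w) = 18 + w (c(r, w) = (w + 16) + 2 = (16 + w) + 2 = 18 + w)
K = 14588 (K = 7740 + 6848 = 14588)
K - c(-2, 3)*(100 + 54) = 14588 - (18 + 3)*(100 + 54) = 14588 - 21*154 = 14588 - 1*3234 = 14588 - 3234 = 11354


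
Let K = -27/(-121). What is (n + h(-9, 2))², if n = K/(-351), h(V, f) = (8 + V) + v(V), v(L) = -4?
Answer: 61873956/2474329 ≈ 25.006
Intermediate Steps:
K = 27/121 (K = -27*(-1/121) = 27/121 ≈ 0.22314)
h(V, f) = 4 + V (h(V, f) = (8 + V) - 4 = 4 + V)
n = -1/1573 (n = (27/121)/(-351) = (27/121)*(-1/351) = -1/1573 ≈ -0.00063573)
(n + h(-9, 2))² = (-1/1573 + (4 - 9))² = (-1/1573 - 5)² = (-7866/1573)² = 61873956/2474329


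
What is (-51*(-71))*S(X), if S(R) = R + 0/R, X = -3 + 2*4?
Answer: 18105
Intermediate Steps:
X = 5 (X = -3 + 8 = 5)
S(R) = R (S(R) = R + 0 = R)
(-51*(-71))*S(X) = -51*(-71)*5 = 3621*5 = 18105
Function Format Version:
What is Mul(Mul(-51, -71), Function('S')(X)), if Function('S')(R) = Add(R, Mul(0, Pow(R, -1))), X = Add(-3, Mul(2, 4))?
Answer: 18105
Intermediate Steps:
X = 5 (X = Add(-3, 8) = 5)
Function('S')(R) = R (Function('S')(R) = Add(R, 0) = R)
Mul(Mul(-51, -71), Function('S')(X)) = Mul(Mul(-51, -71), 5) = Mul(3621, 5) = 18105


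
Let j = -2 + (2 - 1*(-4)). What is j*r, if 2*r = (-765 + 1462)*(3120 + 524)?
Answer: 5079736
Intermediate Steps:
r = 1269934 (r = ((-765 + 1462)*(3120 + 524))/2 = (697*3644)/2 = (½)*2539868 = 1269934)
j = 4 (j = -2 + (2 + 4) = -2 + 6 = 4)
j*r = 4*1269934 = 5079736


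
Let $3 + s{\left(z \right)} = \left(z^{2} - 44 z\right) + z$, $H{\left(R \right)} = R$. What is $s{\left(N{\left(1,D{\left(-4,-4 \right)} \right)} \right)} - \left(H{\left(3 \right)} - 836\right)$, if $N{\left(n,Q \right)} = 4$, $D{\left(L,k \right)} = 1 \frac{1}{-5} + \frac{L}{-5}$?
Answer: $674$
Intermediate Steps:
$D{\left(L,k \right)} = - \frac{1}{5} - \frac{L}{5}$ ($D{\left(L,k \right)} = 1 \left(- \frac{1}{5}\right) + L \left(- \frac{1}{5}\right) = - \frac{1}{5} - \frac{L}{5}$)
$s{\left(z \right)} = -3 + z^{2} - 43 z$ ($s{\left(z \right)} = -3 + \left(\left(z^{2} - 44 z\right) + z\right) = -3 + \left(z^{2} - 43 z\right) = -3 + z^{2} - 43 z$)
$s{\left(N{\left(1,D{\left(-4,-4 \right)} \right)} \right)} - \left(H{\left(3 \right)} - 836\right) = \left(-3 + 4^{2} - 172\right) - \left(3 - 836\right) = \left(-3 + 16 - 172\right) - \left(3 - 836\right) = -159 - -833 = -159 + 833 = 674$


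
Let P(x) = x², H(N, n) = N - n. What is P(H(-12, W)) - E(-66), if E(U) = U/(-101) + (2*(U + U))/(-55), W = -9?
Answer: 1791/505 ≈ 3.5465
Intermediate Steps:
E(U) = -459*U/5555 (E(U) = U*(-1/101) + (2*(2*U))*(-1/55) = -U/101 + (4*U)*(-1/55) = -U/101 - 4*U/55 = -459*U/5555)
P(H(-12, W)) - E(-66) = (-12 - 1*(-9))² - (-459)*(-66)/5555 = (-12 + 9)² - 1*2754/505 = (-3)² - 2754/505 = 9 - 2754/505 = 1791/505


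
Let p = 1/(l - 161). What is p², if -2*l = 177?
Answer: 4/249001 ≈ 1.6064e-5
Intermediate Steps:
l = -177/2 (l = -½*177 = -177/2 ≈ -88.500)
p = -2/499 (p = 1/(-177/2 - 161) = 1/(-499/2) = -2/499 ≈ -0.0040080)
p² = (-2/499)² = 4/249001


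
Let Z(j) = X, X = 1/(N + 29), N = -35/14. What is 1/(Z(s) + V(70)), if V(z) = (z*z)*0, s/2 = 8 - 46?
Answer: 53/2 ≈ 26.500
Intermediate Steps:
N = -5/2 (N = -35*1/14 = -5/2 ≈ -2.5000)
s = -76 (s = 2*(8 - 46) = 2*(-38) = -76)
X = 2/53 (X = 1/(-5/2 + 29) = 1/(53/2) = 2/53 ≈ 0.037736)
V(z) = 0 (V(z) = z**2*0 = 0)
Z(j) = 2/53
1/(Z(s) + V(70)) = 1/(2/53 + 0) = 1/(2/53) = 53/2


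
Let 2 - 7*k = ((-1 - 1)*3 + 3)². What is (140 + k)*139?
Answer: 19321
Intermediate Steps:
k = -1 (k = 2/7 - ((-1 - 1)*3 + 3)²/7 = 2/7 - (-2*3 + 3)²/7 = 2/7 - (-6 + 3)²/7 = 2/7 - ⅐*(-3)² = 2/7 - ⅐*9 = 2/7 - 9/7 = -1)
(140 + k)*139 = (140 - 1)*139 = 139*139 = 19321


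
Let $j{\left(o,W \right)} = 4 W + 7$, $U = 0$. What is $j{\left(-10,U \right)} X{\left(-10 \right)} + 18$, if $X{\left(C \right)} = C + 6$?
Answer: $-10$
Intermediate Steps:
$X{\left(C \right)} = 6 + C$
$j{\left(o,W \right)} = 7 + 4 W$
$j{\left(-10,U \right)} X{\left(-10 \right)} + 18 = \left(7 + 4 \cdot 0\right) \left(6 - 10\right) + 18 = \left(7 + 0\right) \left(-4\right) + 18 = 7 \left(-4\right) + 18 = -28 + 18 = -10$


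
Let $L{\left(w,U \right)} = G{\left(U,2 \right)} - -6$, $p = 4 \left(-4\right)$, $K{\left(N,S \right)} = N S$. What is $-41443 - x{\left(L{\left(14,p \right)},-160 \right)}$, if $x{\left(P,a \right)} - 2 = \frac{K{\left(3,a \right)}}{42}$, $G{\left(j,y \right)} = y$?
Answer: $- \frac{290035}{7} \approx -41434.0$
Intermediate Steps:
$p = -16$
$L{\left(w,U \right)} = 8$ ($L{\left(w,U \right)} = 2 - -6 = 2 + 6 = 8$)
$x{\left(P,a \right)} = 2 + \frac{a}{14}$ ($x{\left(P,a \right)} = 2 + \frac{3 a}{42} = 2 + 3 a \frac{1}{42} = 2 + \frac{a}{14}$)
$-41443 - x{\left(L{\left(14,p \right)},-160 \right)} = -41443 - \left(2 + \frac{1}{14} \left(-160\right)\right) = -41443 - \left(2 - \frac{80}{7}\right) = -41443 - - \frac{66}{7} = -41443 + \frac{66}{7} = - \frac{290035}{7}$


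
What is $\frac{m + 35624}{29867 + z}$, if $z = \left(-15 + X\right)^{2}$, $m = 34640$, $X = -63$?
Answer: $\frac{70264}{35951} \approx 1.9544$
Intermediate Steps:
$z = 6084$ ($z = \left(-15 - 63\right)^{2} = \left(-78\right)^{2} = 6084$)
$\frac{m + 35624}{29867 + z} = \frac{34640 + 35624}{29867 + 6084} = \frac{70264}{35951}$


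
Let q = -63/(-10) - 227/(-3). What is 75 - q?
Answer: -209/30 ≈ -6.9667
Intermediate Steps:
q = 2459/30 (q = -63*(-⅒) - 227*(-⅓) = 63/10 + 227/3 = 2459/30 ≈ 81.967)
75 - q = 75 - 1*2459/30 = 75 - 2459/30 = -209/30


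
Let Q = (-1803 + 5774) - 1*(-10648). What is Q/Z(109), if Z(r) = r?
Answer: 14619/109 ≈ 134.12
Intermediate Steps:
Q = 14619 (Q = 3971 + 10648 = 14619)
Q/Z(109) = 14619/109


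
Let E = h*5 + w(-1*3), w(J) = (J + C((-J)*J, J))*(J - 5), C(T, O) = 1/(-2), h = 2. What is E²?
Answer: 1444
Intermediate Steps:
C(T, O) = -½
w(J) = (-5 + J)*(-½ + J) (w(J) = (J - ½)*(J - 5) = (-½ + J)*(-5 + J) = (-5 + J)*(-½ + J))
E = 38 (E = 2*5 + (5/2 + (-1*3)² - (-11)*3/2) = 10 + (5/2 + (-3)² - 11/2*(-3)) = 10 + (5/2 + 9 + 33/2) = 10 + 28 = 38)
E² = 38² = 1444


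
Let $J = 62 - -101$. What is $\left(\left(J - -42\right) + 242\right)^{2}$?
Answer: $199809$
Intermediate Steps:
$J = 163$ ($J = 62 + 101 = 163$)
$\left(\left(J - -42\right) + 242\right)^{2} = \left(\left(163 - -42\right) + 242\right)^{2} = \left(\left(163 + 42\right) + 242\right)^{2} = \left(205 + 242\right)^{2} = 447^{2} = 199809$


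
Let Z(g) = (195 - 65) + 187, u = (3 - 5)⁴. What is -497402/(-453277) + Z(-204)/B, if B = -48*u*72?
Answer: 27360652183/25064404992 ≈ 1.0916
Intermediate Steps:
u = 16 (u = (-2)⁴ = 16)
B = -55296 (B = -48*16*72 = -768*72 = -55296)
Z(g) = 317 (Z(g) = 130 + 187 = 317)
-497402/(-453277) + Z(-204)/B = -497402/(-453277) + 317/(-55296) = -497402*(-1/453277) + 317*(-1/55296) = 497402/453277 - 317/55296 = 27360652183/25064404992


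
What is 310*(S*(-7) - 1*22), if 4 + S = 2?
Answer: -2480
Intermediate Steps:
S = -2 (S = -4 + 2 = -2)
310*(S*(-7) - 1*22) = 310*(-2*(-7) - 1*22) = 310*(14 - 22) = 310*(-8) = -2480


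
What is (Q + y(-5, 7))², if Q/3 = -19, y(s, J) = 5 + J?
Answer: 2025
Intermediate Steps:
Q = -57 (Q = 3*(-19) = -57)
(Q + y(-5, 7))² = (-57 + (5 + 7))² = (-57 + 12)² = (-45)² = 2025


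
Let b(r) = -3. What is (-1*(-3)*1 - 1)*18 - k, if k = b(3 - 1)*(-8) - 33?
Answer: 45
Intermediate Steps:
k = -9 (k = -3*(-8) - 33 = 24 - 33 = -9)
(-1*(-3)*1 - 1)*18 - k = (-1*(-3)*1 - 1)*18 - 1*(-9) = (3*1 - 1)*18 + 9 = (3 - 1)*18 + 9 = 2*18 + 9 = 36 + 9 = 45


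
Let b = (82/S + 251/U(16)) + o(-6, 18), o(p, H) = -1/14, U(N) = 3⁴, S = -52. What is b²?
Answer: 114297481/54331641 ≈ 2.1037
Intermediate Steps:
U(N) = 81
o(p, H) = -1/14 (o(p, H) = -1*1/14 = -1/14)
b = 10691/7371 (b = (82/(-52) + 251/81) - 1/14 = (82*(-1/52) + 251*(1/81)) - 1/14 = (-41/26 + 251/81) - 1/14 = 3205/2106 - 1/14 = 10691/7371 ≈ 1.4504)
b² = (10691/7371)² = 114297481/54331641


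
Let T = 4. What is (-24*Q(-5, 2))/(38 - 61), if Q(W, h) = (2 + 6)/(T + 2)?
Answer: 32/23 ≈ 1.3913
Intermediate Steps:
Q(W, h) = 4/3 (Q(W, h) = (2 + 6)/(4 + 2) = 8/6 = 8*(1/6) = 4/3)
(-24*Q(-5, 2))/(38 - 61) = (-24*4/3)/(38 - 61) = -32/(-23) = -32*(-1/23) = 32/23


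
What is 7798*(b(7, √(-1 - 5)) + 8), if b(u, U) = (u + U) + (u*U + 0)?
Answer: 116970 + 62384*I*√6 ≈ 1.1697e+5 + 1.5281e+5*I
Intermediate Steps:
b(u, U) = U + u + U*u (b(u, U) = (U + u) + (U*u + 0) = (U + u) + U*u = U + u + U*u)
7798*(b(7, √(-1 - 5)) + 8) = 7798*((√(-1 - 5) + 7 + √(-1 - 5)*7) + 8) = 7798*((√(-6) + 7 + √(-6)*7) + 8) = 7798*((I*√6 + 7 + (I*√6)*7) + 8) = 7798*((I*√6 + 7 + 7*I*√6) + 8) = 7798*((7 + 8*I*√6) + 8) = 7798*(15 + 8*I*√6) = 116970 + 62384*I*√6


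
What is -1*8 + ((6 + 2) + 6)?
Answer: 6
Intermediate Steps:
-1*8 + ((6 + 2) + 6) = -8 + (8 + 6) = -8 + 14 = 6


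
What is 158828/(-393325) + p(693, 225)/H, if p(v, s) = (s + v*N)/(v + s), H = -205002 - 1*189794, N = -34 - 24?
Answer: -6394128470651/15838879943400 ≈ -0.40370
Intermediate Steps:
N = -58
H = -394796 (H = -205002 - 189794 = -394796)
p(v, s) = (s - 58*v)/(s + v) (p(v, s) = (s + v*(-58))/(v + s) = (s - 58*v)/(s + v))
158828/(-393325) + p(693, 225)/H = 158828/(-393325) + ((225 - 58*693)/(225 + 693))/(-394796) = 158828*(-1/393325) + ((225 - 40194)/918)*(-1/394796) = -158828/393325 + ((1/918)*(-39969))*(-1/394796) = -158828/393325 - 4441/102*(-1/394796) = -158828/393325 + 4441/40269192 = -6394128470651/15838879943400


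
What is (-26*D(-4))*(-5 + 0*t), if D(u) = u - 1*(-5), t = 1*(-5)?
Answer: 130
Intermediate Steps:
t = -5
D(u) = 5 + u (D(u) = u + 5 = 5 + u)
(-26*D(-4))*(-5 + 0*t) = (-26*(5 - 4))*(-5 + 0*(-5)) = (-26*1)*(-5 + 0) = -26*(-5) = 130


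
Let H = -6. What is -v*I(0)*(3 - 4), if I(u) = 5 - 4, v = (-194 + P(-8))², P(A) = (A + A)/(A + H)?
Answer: 1822500/49 ≈ 37194.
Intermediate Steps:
P(A) = 2*A/(-6 + A) (P(A) = (A + A)/(A - 6) = (2*A)/(-6 + A) = 2*A/(-6 + A))
v = 1822500/49 (v = (-194 + 2*(-8)/(-6 - 8))² = (-194 + 2*(-8)/(-14))² = (-194 + 2*(-8)*(-1/14))² = (-194 + 8/7)² = (-1350/7)² = 1822500/49 ≈ 37194.)
I(u) = 1
-v*I(0)*(3 - 4) = -1822500*1*(3 - 4)/49 = -1822500*1*(-1)/49 = -1822500*(-1)/49 = -1*(-1822500/49) = 1822500/49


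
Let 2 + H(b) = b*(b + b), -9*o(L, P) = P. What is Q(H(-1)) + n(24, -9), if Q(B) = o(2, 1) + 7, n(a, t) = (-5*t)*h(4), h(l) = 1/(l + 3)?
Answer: 839/63 ≈ 13.317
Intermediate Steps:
h(l) = 1/(3 + l)
o(L, P) = -P/9
H(b) = -2 + 2*b² (H(b) = -2 + b*(b + b) = -2 + b*(2*b) = -2 + 2*b²)
n(a, t) = -5*t/7 (n(a, t) = (-5*t)/(3 + 4) = -5*t/7)
Q(B) = 62/9 (Q(B) = -⅑*1 + 7 = -⅑ + 7 = 62/9)
Q(H(-1)) + n(24, -9) = 62/9 - 5/7*(-9) = 62/9 + 45/7 = 839/63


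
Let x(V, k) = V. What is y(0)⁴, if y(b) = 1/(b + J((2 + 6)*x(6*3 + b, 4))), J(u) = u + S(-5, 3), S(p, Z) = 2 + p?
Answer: 1/395254161 ≈ 2.5300e-9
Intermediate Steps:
J(u) = -3 + u (J(u) = u + (2 - 5) = u - 3 = -3 + u)
y(b) = 1/(141 + 9*b) (y(b) = 1/(b + (-3 + (2 + 6)*(6*3 + b))) = 1/(b + (-3 + 8*(18 + b))) = 1/(b + (-3 + (144 + 8*b))) = 1/(b + (141 + 8*b)) = 1/(141 + 9*b))
y(0)⁴ = (1/(3*(47 + 3*0)))⁴ = (1/(3*(47 + 0)))⁴ = ((⅓)/47)⁴ = ((⅓)*(1/47))⁴ = (1/141)⁴ = 1/395254161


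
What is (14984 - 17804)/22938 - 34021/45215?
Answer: -151313333/172856945 ≈ -0.87537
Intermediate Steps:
(14984 - 17804)/22938 - 34021/45215 = -2820*1/22938 - 34021*1/45215 = -470/3823 - 34021/45215 = -151313333/172856945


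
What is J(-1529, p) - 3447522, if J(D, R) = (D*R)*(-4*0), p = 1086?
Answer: -3447522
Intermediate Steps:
J(D, R) = 0 (J(D, R) = (D*R)*0 = 0)
J(-1529, p) - 3447522 = 0 - 3447522 = -3447522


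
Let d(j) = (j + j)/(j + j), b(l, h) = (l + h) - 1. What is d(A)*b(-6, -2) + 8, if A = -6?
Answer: -1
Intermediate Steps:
b(l, h) = -1 + h + l (b(l, h) = (h + l) - 1 = -1 + h + l)
d(j) = 1 (d(j) = (2*j)/((2*j)) = (2*j)*(1/(2*j)) = 1)
d(A)*b(-6, -2) + 8 = 1*(-1 - 2 - 6) + 8 = 1*(-9) + 8 = -9 + 8 = -1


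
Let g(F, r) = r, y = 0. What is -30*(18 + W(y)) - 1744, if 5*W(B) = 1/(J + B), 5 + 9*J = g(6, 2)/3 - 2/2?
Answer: -18191/8 ≈ -2273.9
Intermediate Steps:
J = -16/27 (J = -5/9 + (2/3 - 2/2)/9 = -5/9 + (2*(⅓) - 2*½)/9 = -5/9 + (⅔ - 1)/9 = -5/9 + (⅑)*(-⅓) = -5/9 - 1/27 = -16/27 ≈ -0.59259)
W(B) = 1/(5*(-16/27 + B))
-30*(18 + W(y)) - 1744 = -30*(18 + 27/(5*(-16 + 27*0))) - 1744 = -30*(18 + 27/(5*(-16 + 0))) - 1744 = -30*(18 + (27/5)/(-16)) - 1744 = -30*(18 + (27/5)*(-1/16)) - 1744 = -30*(18 - 27/80) - 1744 = -30*1413/80 - 1744 = -4239/8 - 1744 = -18191/8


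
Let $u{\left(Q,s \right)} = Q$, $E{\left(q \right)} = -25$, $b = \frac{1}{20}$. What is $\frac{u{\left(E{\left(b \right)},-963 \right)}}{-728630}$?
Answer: $\frac{5}{145726} \approx 3.4311 \cdot 10^{-5}$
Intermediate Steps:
$b = \frac{1}{20} \approx 0.05$
$\frac{u{\left(E{\left(b \right)},-963 \right)}}{-728630} = - \frac{25}{-728630} = \left(-25\right) \left(- \frac{1}{728630}\right) = \frac{5}{145726}$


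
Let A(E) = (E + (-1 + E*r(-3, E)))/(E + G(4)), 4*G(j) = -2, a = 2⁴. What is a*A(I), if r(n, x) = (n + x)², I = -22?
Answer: 146912/15 ≈ 9794.1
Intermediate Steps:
a = 16
G(j) = -½ (G(j) = (¼)*(-2) = -½)
A(E) = (-1 + E + E*(-3 + E)²)/(-½ + E) (A(E) = (E + (-1 + E*(-3 + E)²))/(E - ½) = (-1 + E + E*(-3 + E)²)/(-½ + E))
a*A(I) = 16*(2*(-1 - 22 - 22*(-3 - 22)²)/(-1 + 2*(-22))) = 16*(2*(-1 - 22 - 22*(-25)²)/(-1 - 44)) = 16*(2*(-1 - 22 - 22*625)/(-45)) = 16*(2*(-1/45)*(-1 - 22 - 13750)) = 16*(2*(-1/45)*(-13773)) = 16*(9182/15) = 146912/15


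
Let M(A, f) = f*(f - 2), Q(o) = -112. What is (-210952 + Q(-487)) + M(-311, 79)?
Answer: -204981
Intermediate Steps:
M(A, f) = f*(-2 + f)
(-210952 + Q(-487)) + M(-311, 79) = (-210952 - 112) + 79*(-2 + 79) = -211064 + 79*77 = -211064 + 6083 = -204981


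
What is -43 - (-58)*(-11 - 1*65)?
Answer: -4451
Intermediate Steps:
-43 - (-58)*(-11 - 1*65) = -43 - (-58)*(-11 - 65) = -43 - (-58)*(-76) = -43 - 58*76 = -43 - 4408 = -4451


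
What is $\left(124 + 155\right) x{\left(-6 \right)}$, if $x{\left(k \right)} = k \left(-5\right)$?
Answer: $8370$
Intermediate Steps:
$x{\left(k \right)} = - 5 k$
$\left(124 + 155\right) x{\left(-6 \right)} = \left(124 + 155\right) \left(\left(-5\right) \left(-6\right)\right) = 279 \cdot 30 = 8370$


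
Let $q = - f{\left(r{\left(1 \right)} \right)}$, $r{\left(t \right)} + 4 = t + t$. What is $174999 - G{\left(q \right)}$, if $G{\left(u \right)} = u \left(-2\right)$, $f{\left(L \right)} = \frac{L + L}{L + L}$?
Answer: $174997$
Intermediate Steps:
$r{\left(t \right)} = -4 + 2 t$ ($r{\left(t \right)} = -4 + \left(t + t\right) = -4 + 2 t$)
$f{\left(L \right)} = 1$ ($f{\left(L \right)} = \frac{2 L}{2 L} = 2 L \frac{1}{2 L} = 1$)
$q = -1$ ($q = \left(-1\right) 1 = -1$)
$G{\left(u \right)} = - 2 u$
$174999 - G{\left(q \right)} = 174999 - \left(-2\right) \left(-1\right) = 174999 - 2 = 174997$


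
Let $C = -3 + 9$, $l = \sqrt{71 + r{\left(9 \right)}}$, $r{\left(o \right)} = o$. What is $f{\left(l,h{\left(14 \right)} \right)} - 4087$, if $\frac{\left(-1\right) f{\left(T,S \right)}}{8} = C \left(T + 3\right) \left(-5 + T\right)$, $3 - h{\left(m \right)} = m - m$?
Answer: $-7207 + 384 \sqrt{5} \approx -6348.4$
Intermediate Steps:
$h{\left(m \right)} = 3$ ($h{\left(m \right)} = 3 - \left(m - m\right) = 3 - 0 = 3 + 0 = 3$)
$l = 4 \sqrt{5}$ ($l = \sqrt{71 + 9} = \sqrt{80} = 4 \sqrt{5} \approx 8.9443$)
$C = 6$
$f{\left(T,S \right)} = - 48 \left(-5 + T\right) \left(3 + T\right)$ ($f{\left(T,S \right)} = - 8 \cdot 6 \left(T + 3\right) \left(-5 + T\right) = - 8 \cdot 6 \left(3 + T\right) \left(-5 + T\right) = - 8 \cdot 6 \left(-5 + T\right) \left(3 + T\right) = - 48 \left(-5 + T\right) \left(3 + T\right)$)
$f{\left(l,h{\left(14 \right)} \right)} - 4087 = \left(720 - 48 \left(4 \sqrt{5}\right)^{2} + 96 \cdot 4 \sqrt{5}\right) - 4087 = \left(720 - 3840 + 384 \sqrt{5}\right) - 4087 = \left(-3120 + 384 \sqrt{5}\right) - 4087 = -7207 + 384 \sqrt{5}$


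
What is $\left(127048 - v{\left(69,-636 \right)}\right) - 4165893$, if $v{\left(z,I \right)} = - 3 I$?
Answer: $-4040753$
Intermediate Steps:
$\left(127048 - v{\left(69,-636 \right)}\right) - 4165893 = \left(127048 - \left(-3\right) \left(-636\right)\right) - 4165893 = \left(127048 - 1908\right) - 4165893 = 125140 - 4165893 = -4040753$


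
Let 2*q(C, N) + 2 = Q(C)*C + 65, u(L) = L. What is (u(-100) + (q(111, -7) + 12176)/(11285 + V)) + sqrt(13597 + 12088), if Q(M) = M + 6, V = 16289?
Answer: -2738699/27574 + sqrt(25685) ≈ 60.944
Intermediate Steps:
Q(M) = 6 + M
q(C, N) = 63/2 + C*(6 + C)/2 (q(C, N) = -1 + ((6 + C)*C + 65)/2 = -1 + (C*(6 + C) + 65)/2 = -1 + (65 + C*(6 + C))/2 = -1 + (65/2 + C*(6 + C)/2) = 63/2 + C*(6 + C)/2)
(u(-100) + (q(111, -7) + 12176)/(11285 + V)) + sqrt(13597 + 12088) = (-100 + ((63/2 + (1/2)*111*(6 + 111)) + 12176)/(11285 + 16289)) + sqrt(13597 + 12088) = (-100 + ((63/2 + (1/2)*111*117) + 12176)/27574) + sqrt(25685) = (-100 + ((63/2 + 12987/2) + 12176)*(1/27574)) + sqrt(25685) = (-100 + (6525 + 12176)*(1/27574)) + sqrt(25685) = (-100 + 18701*(1/27574)) + sqrt(25685) = (-100 + 18701/27574) + sqrt(25685) = -2738699/27574 + sqrt(25685)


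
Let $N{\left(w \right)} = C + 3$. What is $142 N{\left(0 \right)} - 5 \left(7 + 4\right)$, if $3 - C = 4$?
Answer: $229$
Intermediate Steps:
$C = -1$ ($C = 3 - 4 = -1$)
$N{\left(w \right)} = 2$ ($N{\left(w \right)} = -1 + 3 = 2$)
$142 N{\left(0 \right)} - 5 \left(7 + 4\right) = 142 \cdot 2 - 5 \left(7 + 4\right) = 284 - 55 = 229$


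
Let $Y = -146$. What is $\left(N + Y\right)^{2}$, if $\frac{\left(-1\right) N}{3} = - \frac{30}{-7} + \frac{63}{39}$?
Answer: $\frac{221920609}{8281} \approx 26799.0$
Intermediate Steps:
$N = - \frac{1611}{91}$ ($N = - 3 \left(- \frac{30}{-7} + \frac{63}{39}\right) = - 3 \left(\left(-30\right) \left(- \frac{1}{7}\right) + 63 \cdot \frac{1}{39}\right) = - 3 \left(\frac{30}{7} + \frac{21}{13}\right) = \left(-3\right) \frac{537}{91} = - \frac{1611}{91} \approx -17.703$)
$\left(N + Y\right)^{2} = \left(- \frac{1611}{91} - 146\right)^{2} = \left(- \frac{14897}{91}\right)^{2} = \frac{221920609}{8281}$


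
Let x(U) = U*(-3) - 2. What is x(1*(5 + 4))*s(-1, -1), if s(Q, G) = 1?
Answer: -29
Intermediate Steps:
x(U) = -2 - 3*U (x(U) = -3*U - 2 = -2 - 3*U)
x(1*(5 + 4))*s(-1, -1) = (-2 - 3*(5 + 4))*1 = (-2 - 3*9)*1 = (-2 - 27)*1 = -29*1 = -29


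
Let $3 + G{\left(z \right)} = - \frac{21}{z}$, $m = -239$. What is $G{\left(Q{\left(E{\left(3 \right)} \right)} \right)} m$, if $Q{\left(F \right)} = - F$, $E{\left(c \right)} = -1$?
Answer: $5736$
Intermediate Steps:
$G{\left(z \right)} = -3 - \frac{21}{z}$
$G{\left(Q{\left(E{\left(3 \right)} \right)} \right)} m = \left(-3 - \frac{21}{\left(-1\right) \left(-1\right)}\right) \left(-239\right) = \left(-3 - \frac{21}{1}\right) \left(-239\right) = \left(-3 - 21\right) \left(-239\right) = \left(-24\right) \left(-239\right) = 5736$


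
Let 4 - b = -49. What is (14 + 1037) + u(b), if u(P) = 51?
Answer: 1102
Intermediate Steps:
b = 53 (b = 4 - 1*(-49) = 4 + 49 = 53)
(14 + 1037) + u(b) = (14 + 1037) + 51 = 1051 + 51 = 1102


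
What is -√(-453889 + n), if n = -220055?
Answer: -2*I*√168486 ≈ -820.94*I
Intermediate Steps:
-√(-453889 + n) = -√(-453889 - 220055) = -√(-673944) = -2*I*√168486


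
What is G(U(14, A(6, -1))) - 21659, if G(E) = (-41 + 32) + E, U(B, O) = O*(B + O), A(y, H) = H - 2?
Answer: -21701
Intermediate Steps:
A(y, H) = -2 + H
G(E) = -9 + E
G(U(14, A(6, -1))) - 21659 = (-9 + (-2 - 1)*(14 + (-2 - 1))) - 21659 = (-9 - 3*(14 - 3)) - 21659 = (-9 - 3*11) - 21659 = (-9 - 33) - 21659 = -42 - 21659 = -21701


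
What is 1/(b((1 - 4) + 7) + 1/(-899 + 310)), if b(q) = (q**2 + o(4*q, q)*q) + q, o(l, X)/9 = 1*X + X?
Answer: 589/181411 ≈ 0.0032468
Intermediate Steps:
o(l, X) = 18*X (o(l, X) = 9*(1*X + X) = 9*(X + X) = 9*(2*X) = 18*X)
b(q) = q + 19*q**2 (b(q) = (q**2 + (18*q)*q) + q = (q**2 + 18*q**2) + q = 19*q**2 + q = q + 19*q**2)
1/(b((1 - 4) + 7) + 1/(-899 + 310)) = 1/(((1 - 4) + 7)*(1 + 19*((1 - 4) + 7)) + 1/(-899 + 310)) = 1/((-3 + 7)*(1 + 19*(-3 + 7)) + 1/(-589)) = 1/(4*(1 + 19*4) - 1/589) = 1/(4*(1 + 76) - 1/589) = 1/(4*77 - 1/589) = 1/(308 - 1/589) = 1/(181411/589) = 589/181411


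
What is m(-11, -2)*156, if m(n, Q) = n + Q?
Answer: -2028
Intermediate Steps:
m(n, Q) = Q + n
m(-11, -2)*156 = (-2 - 11)*156 = -13*156 = -2028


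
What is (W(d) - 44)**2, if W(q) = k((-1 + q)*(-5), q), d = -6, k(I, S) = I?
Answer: 81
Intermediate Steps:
W(q) = 5 - 5*q (W(q) = (-1 + q)*(-5) = 5 - 5*q)
(W(d) - 44)**2 = ((5 - 5*(-6)) - 44)**2 = ((5 + 30) - 44)**2 = (35 - 44)**2 = (-9)**2 = 81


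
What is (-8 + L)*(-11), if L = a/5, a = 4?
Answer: 396/5 ≈ 79.200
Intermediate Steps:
L = ⅘ (L = 4/5 = 4*(⅕) = ⅘ ≈ 0.80000)
(-8 + L)*(-11) = (-8 + ⅘)*(-11) = -36/5*(-11) = 396/5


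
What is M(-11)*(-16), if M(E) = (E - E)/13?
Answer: 0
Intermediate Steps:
M(E) = 0 (M(E) = 0*(1/13) = 0)
M(-11)*(-16) = 0*(-16) = 0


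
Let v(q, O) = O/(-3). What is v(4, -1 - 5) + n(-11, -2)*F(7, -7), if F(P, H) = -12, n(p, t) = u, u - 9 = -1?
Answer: -94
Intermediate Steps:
u = 8 (u = 9 - 1 = 8)
n(p, t) = 8
v(q, O) = -O/3 (v(q, O) = O*(-⅓) = -O/3)
v(4, -1 - 5) + n(-11, -2)*F(7, -7) = -(-1 - 5)/3 + 8*(-12) = -⅓*(-6) - 96 = 2 - 96 = -94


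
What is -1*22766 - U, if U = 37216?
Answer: -59982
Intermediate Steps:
-1*22766 - U = -1*22766 - 1*37216 = -22766 - 37216 = -59982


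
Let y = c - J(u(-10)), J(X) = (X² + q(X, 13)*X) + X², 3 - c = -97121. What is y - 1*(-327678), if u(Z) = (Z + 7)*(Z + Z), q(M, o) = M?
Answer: 414002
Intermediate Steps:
c = 97124 (c = 3 - 1*(-97121) = 3 + 97121 = 97124)
u(Z) = 2*Z*(7 + Z) (u(Z) = (7 + Z)*(2*Z) = 2*Z*(7 + Z))
J(X) = 3*X² (J(X) = (X² + X*X) + X² = (X² + X²) + X² = 2*X² + X² = 3*X²)
y = 86324 (y = 97124 - 3*(2*(-10)*(7 - 10))² = 97124 - 3*(2*(-10)*(-3))² = 97124 - 3*60² = 97124 - 3*3600 = 97124 - 1*10800 = 97124 - 10800 = 86324)
y - 1*(-327678) = 86324 - 1*(-327678) = 86324 + 327678 = 414002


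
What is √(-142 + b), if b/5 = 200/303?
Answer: I*√12733878/303 ≈ 11.777*I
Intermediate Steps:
b = 1000/303 (b = 5*(200/303) = 1000/303 ≈ 3.3003)
√(-142 + b) = √(-142 + 1000/303) = √(-42026/303) = I*√12733878/303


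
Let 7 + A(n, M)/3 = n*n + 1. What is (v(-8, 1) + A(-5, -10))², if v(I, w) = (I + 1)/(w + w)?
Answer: 11449/4 ≈ 2862.3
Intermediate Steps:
A(n, M) = -18 + 3*n² (A(n, M) = -21 + 3*(n*n + 1) = -21 + 3*(n² + 1) = -21 + 3*(1 + n²) = -21 + (3 + 3*n²) = -18 + 3*n²)
v(I, w) = (1 + I)/(2*w) (v(I, w) = (1 + I)/((2*w)) = (1 + I)*(1/(2*w)) = (1 + I)/(2*w))
(v(-8, 1) + A(-5, -10))² = ((½)*(1 - 8)/1 + (-18 + 3*(-5)²))² = ((½)*1*(-7) + (-18 + 3*25))² = (-7/2 + (-18 + 75))² = (-7/2 + 57)² = (107/2)² = 11449/4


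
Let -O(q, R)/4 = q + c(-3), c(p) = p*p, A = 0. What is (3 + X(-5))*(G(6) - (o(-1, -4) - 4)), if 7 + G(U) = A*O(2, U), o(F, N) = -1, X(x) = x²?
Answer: -56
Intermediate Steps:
c(p) = p²
O(q, R) = -36 - 4*q (O(q, R) = -4*(q + (-3)²) = -4*(q + 9) = -4*(9 + q) = -36 - 4*q)
G(U) = -7 (G(U) = -7 + 0*(-36 - 4*2) = -7 + 0*(-36 - 8) = -7 + 0*(-44) = -7 + 0 = -7)
(3 + X(-5))*(G(6) - (o(-1, -4) - 4)) = (3 + (-5)²)*(-7 - (-1 - 4)) = (3 + 25)*(-7 - 1*(-5)) = 28*(-7 + 5) = 28*(-2) = -56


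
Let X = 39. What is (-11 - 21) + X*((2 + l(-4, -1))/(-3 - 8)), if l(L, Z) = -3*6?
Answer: 272/11 ≈ 24.727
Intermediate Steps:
l(L, Z) = -18
(-11 - 21) + X*((2 + l(-4, -1))/(-3 - 8)) = (-11 - 21) + 39*((2 - 18)/(-3 - 8)) = -32 + 39*(-16/(-11)) = -32 + 39*(-16*(-1/11)) = -32 + 39*(16/11) = -32 + 624/11 = 272/11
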